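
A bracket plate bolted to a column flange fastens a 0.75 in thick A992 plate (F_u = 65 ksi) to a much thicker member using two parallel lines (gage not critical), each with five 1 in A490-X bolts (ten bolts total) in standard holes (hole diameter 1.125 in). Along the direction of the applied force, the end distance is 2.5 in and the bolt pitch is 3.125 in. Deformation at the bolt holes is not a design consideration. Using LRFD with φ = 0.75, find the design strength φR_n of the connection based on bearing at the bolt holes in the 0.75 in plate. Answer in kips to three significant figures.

1090 kips

Per bolt r_n = 1.5 l_c t F_u ≤ 3.0 d t F_u; upper limit = 3.0 × 1 × 0.75 × 65 = 146.2 kips.
Edge bolt: l_c = 2.5 − 1.125/2 = 1.938 in → 1.5 × 1.938 × 0.75 × 65 = 141.7 → r_n = 141.7 kips.
Interior bolts: l_c = 3.125 − 1.125 = 2 in → 1.5 × 2 × 0.75 × 65 = 146.2 → r_n = 146.2 kips.
R_n = 2 × 141.7 + 8 × 146.2 = 1453 kips.
Design strength φR_n = 0.75 × 1453 = 1090 kips.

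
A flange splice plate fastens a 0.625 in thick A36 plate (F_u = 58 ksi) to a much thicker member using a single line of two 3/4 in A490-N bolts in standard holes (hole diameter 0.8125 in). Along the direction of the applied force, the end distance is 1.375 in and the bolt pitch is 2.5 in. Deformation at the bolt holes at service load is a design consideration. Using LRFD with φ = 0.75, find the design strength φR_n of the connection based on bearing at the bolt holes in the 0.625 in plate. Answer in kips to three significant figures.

Per bolt r_n = 1.2 l_c t F_u ≤ 2.4 d t F_u; upper limit = 2.4 × 0.75 × 0.625 × 58 = 65.25 kips.
Edge bolt: l_c = 1.375 − 0.8125/2 = 0.9688 in → 1.2 × 0.9688 × 0.625 × 58 = 42.14 → r_n = 42.14 kips.
Interior bolts: l_c = 2.5 − 0.8125 = 1.688 in → 1.2 × 1.688 × 0.625 × 58 = 73.41 → r_n = 65.25 kips.
R_n = 1 × 42.14 + 1 × 65.25 = 107.4 kips.
Design strength φR_n = 0.75 × 107.4 = 80.5 kips.

80.5 kips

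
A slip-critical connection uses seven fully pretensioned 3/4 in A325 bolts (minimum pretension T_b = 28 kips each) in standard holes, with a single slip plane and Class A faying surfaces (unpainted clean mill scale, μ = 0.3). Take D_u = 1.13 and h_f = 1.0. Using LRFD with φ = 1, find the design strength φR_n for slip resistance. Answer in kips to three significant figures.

R_n = μ · D_u · h_f · T_b · n_s · n_b = 0.3 × 1.13 × 1.0 × 28 × 1 × 7 = 66.44 kips.
Design strength φR_n = 1 × 66.44 = 66.4 kips.

66.4 kips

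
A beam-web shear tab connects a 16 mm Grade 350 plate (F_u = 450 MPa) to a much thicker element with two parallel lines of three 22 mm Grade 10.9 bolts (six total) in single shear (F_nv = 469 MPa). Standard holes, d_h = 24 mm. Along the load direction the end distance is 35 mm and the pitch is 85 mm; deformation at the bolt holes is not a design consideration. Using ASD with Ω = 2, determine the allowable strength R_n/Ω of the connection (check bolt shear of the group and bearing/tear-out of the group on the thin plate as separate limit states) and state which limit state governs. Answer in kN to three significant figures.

Bolt shear: A_b = π·22²/4 = 380.1 mm²; R_n = 469 × 380.1 × 6 × 1 / 1000 = 1070 kN → 1070 / 2 = 535 kN.
Bearing (1.5 l_c t F_u ≤ 3.0 d t F_u): upper limit = 3.0·22·16·450 / 1000 = 475.2 kN.
  Edge l_c = 35 − 24/2 = 23 → r_n = 248.4 kN; interior l_c = 85 − 24 = 61 → r_n = 475.2 kN.
  R_n,bearing = 2·248.4 + 4·475.2 = 2398 kN → 2398 / 2 = 1200 kN.
Bolt shear governs: 535 kN.

535 kN (bolt shear governs)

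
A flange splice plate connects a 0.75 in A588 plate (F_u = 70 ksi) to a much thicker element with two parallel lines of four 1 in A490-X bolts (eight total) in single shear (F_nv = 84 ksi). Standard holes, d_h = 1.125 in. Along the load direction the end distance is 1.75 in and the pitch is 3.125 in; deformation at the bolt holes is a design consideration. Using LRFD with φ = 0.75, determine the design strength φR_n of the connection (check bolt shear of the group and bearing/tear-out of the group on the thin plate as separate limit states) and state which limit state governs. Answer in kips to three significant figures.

Bolt shear: A_b = π·1²/4 = 0.7854 in²; R_n = 84 × 0.7854 × 8 × 1 = 527.8 kips → 0.75 × 527.8 = 396 kips.
Bearing (1.2 l_c t F_u ≤ 2.4 d t F_u): upper limit = 2.4·1·0.75·70 = 126 kips.
  Edge l_c = 1.75 − 1.125/2 = 1.188 → r_n = 74.81 kips; interior l_c = 3.125 − 1.125 = 2 → r_n = 126 kips.
  R_n,bearing = 2·74.81 + 6·126 = 905.6 kips → 0.75 × 905.6 = 679 kips.
Bolt shear governs: 396 kips.

396 kips (bolt shear governs)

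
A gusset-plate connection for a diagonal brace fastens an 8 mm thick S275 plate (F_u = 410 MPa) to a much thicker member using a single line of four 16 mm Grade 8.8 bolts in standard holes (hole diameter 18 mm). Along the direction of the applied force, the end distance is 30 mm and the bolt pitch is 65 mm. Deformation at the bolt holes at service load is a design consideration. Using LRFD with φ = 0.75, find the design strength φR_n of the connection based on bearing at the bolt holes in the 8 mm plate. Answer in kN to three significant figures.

Per bolt r_n = 1.2 l_c t F_u ≤ 2.4 d t F_u; upper limit = 2.4 × 16 × 8 × 410 / 1000 = 126 kN.
Edge bolt: l_c = 30 − 18/2 = 21 mm → 1.2 × 21 × 8 × 410 / 1000 = 82.66 → r_n = 82.66 kN.
Interior bolts: l_c = 65 − 18 = 47 mm → 1.2 × 47 × 8 × 410 / 1000 = 185 → r_n = 126 kN.
R_n = 1 × 82.66 + 3 × 126 = 460.5 kN.
Design strength φR_n = 0.75 × 460.5 = 345 kN.

345 kN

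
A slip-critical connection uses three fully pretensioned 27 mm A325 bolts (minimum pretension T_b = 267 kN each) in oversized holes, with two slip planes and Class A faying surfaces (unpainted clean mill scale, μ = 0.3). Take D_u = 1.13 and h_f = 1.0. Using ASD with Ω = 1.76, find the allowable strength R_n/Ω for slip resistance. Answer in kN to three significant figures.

309 kN

R_n = μ · D_u · h_f · T_b · n_s · n_b = 0.3 × 1.13 × 1.0 × 267 × 2 × 3 = 543.1 kN.
Allowable strength R_n/Ω = 543.1 / 1.76 = 309 kN.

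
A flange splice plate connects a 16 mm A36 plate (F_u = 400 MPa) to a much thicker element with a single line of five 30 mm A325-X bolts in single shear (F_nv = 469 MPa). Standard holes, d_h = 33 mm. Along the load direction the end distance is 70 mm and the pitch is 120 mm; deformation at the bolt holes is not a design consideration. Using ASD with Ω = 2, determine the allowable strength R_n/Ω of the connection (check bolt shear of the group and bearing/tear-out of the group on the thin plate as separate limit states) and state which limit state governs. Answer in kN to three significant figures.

829 kN (bolt shear governs)

Bolt shear: A_b = π·30²/4 = 706.9 mm²; R_n = 469 × 706.9 × 5 × 1 / 1000 = 1658 kN → 1658 / 2 = 829 kN.
Bearing (1.5 l_c t F_u ≤ 3.0 d t F_u): upper limit = 3.0·30·16·400 / 1000 = 576 kN.
  Edge l_c = 70 − 33/2 = 53.5 → r_n = 513.6 kN; interior l_c = 120 − 33 = 87 → r_n = 576 kN.
  R_n,bearing = 1·513.6 + 4·576 = 2818 kN → 2818 / 2 = 1410 kN.
Bolt shear governs: 829 kN.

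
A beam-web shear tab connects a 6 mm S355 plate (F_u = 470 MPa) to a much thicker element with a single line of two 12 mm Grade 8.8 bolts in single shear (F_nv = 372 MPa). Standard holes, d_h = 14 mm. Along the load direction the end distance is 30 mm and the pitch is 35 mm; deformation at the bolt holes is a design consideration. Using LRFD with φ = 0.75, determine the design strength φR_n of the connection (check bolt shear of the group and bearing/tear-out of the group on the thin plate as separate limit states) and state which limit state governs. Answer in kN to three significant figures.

Bolt shear: A_b = π·12²/4 = 113.1 mm²; R_n = 372 × 113.1 × 2 × 1 / 1000 = 84.14 kN → 0.75 × 84.14 = 63.1 kN.
Bearing (1.2 l_c t F_u ≤ 2.4 d t F_u): upper limit = 2.4·12·6·470 / 1000 = 81.22 kN.
  Edge l_c = 30 − 14/2 = 23 → r_n = 77.83 kN; interior l_c = 35 − 14 = 21 → r_n = 71.06 kN.
  R_n,bearing = 1·77.83 + 1·71.06 = 148.9 kN → 0.75 × 148.9 = 112 kN.
Bolt shear governs: 63.1 kN.

63.1 kN (bolt shear governs)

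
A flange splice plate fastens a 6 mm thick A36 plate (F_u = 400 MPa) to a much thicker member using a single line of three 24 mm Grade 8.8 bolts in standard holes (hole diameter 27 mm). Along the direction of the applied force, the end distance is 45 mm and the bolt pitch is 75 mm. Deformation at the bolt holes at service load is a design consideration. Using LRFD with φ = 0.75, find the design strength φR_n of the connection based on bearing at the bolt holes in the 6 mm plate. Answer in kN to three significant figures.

275 kN

Per bolt r_n = 1.2 l_c t F_u ≤ 2.4 d t F_u; upper limit = 2.4 × 24 × 6 × 400 / 1000 = 138.2 kN.
Edge bolt: l_c = 45 − 27/2 = 31.5 mm → 1.2 × 31.5 × 6 × 400 / 1000 = 90.72 → r_n = 90.72 kN.
Interior bolts: l_c = 75 − 27 = 48 mm → 1.2 × 48 × 6 × 400 / 1000 = 138.2 → r_n = 138.2 kN.
R_n = 1 × 90.72 + 2 × 138.2 = 367.2 kN.
Design strength φR_n = 0.75 × 367.2 = 275 kN.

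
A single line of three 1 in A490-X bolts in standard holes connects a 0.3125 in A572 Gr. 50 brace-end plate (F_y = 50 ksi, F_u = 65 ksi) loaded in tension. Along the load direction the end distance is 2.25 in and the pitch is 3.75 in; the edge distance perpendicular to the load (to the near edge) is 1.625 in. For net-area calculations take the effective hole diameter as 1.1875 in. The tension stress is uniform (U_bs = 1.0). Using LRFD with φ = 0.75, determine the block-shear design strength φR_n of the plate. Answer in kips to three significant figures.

Shear plane L_v = 2.25 + 2·3.75 = 9.75 in; A_gv = 9.75 × 0.3125 = 3.047 in².
A_nv = (9.75 − 2.5·1.1875) × 0.3125 = 2.119 in².
A_nt = (1.625 − 0.5·1.1875) × 0.3125 = 0.3223 in².
0.6 F_u A_nv = 82.65 kips; 0.6 F_y A_gv = 91.41 kips → shear rupture governs the shear term.
R_n = 82.65 + 1.0 × 65 × 0.3223 = 103.6 kips.
Design strength φR_n = 0.75 × 103.6 = 77.7 kips.

77.7 kips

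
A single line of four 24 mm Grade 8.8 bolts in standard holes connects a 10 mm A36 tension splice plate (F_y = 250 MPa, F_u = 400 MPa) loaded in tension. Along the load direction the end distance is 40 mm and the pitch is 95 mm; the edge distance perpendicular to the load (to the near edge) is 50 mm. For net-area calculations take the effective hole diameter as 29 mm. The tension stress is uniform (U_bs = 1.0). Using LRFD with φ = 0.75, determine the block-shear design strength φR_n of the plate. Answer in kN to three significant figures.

Shear plane L_v = 40 + 3·95 = 325 mm; A_gv = 325 × 10 = 3250 mm².
A_nv = (325 − 3.5·29) × 10 = 2235 mm².
A_nt = (50 − 0.5·29) × 10 = 355 mm².
0.6 F_u A_nv = 536.4 kN; 0.6 F_y A_gv = 487.5 kN → shear yielding governs the shear term.
R_n = 487.5 + 1.0 × 400 × 355 / 1000 = 629.5 kN.
Design strength φR_n = 0.75 × 629.5 = 472 kN.

472 kN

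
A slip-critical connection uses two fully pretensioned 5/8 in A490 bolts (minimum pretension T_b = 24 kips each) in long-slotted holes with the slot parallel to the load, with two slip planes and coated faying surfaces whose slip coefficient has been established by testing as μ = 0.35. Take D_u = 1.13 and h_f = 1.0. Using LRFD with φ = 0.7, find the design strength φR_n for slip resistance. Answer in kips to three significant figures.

R_n = μ · D_u · h_f · T_b · n_s · n_b = 0.35 × 1.13 × 1.0 × 24 × 2 × 2 = 37.97 kips.
Design strength φR_n = 0.7 × 37.97 = 26.6 kips.

26.6 kips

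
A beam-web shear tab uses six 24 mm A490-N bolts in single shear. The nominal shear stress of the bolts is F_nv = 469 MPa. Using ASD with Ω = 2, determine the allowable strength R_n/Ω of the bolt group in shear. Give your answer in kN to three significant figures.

637 kN

A_b = π × 24² / 4 = 452.4 mm².
R_n = F_nv · A_b · n · n_s = 469 × 452.4 × 6 × 1 / 1000 = 1273 kN.
Allowable strength R_n/Ω = 1273 / 2 = 637 kN.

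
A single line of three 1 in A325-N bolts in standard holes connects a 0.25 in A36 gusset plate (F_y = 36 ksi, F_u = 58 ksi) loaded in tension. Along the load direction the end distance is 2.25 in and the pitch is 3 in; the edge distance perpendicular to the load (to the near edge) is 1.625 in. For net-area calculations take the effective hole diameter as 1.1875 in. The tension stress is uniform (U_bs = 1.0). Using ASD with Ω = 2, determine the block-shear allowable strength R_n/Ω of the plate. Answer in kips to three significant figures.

Shear plane L_v = 2.25 + 2·3 = 8.25 in; A_gv = 8.25 × 0.25 = 2.062 in².
A_nv = (8.25 − 2.5·1.1875) × 0.25 = 1.32 in².
A_nt = (1.625 − 0.5·1.1875) × 0.25 = 0.2578 in².
0.6 F_u A_nv = 45.95 kips; 0.6 F_y A_gv = 44.55 kips → shear yielding governs the shear term.
R_n = 44.55 + 1.0 × 58 × 0.2578 = 59.5 kips.
Allowable strength R_n/Ω = 59.5 / 2 = 29.8 kips.

29.8 kips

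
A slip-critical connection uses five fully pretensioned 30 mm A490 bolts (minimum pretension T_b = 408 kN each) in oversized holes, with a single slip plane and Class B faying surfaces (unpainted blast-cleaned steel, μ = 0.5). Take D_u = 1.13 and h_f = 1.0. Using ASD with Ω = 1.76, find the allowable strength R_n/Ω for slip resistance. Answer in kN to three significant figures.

R_n = μ · D_u · h_f · T_b · n_s · n_b = 0.5 × 1.13 × 1.0 × 408 × 1 × 5 = 1153 kN.
Allowable strength R_n/Ω = 1153 / 1.76 = 655 kN.

655 kN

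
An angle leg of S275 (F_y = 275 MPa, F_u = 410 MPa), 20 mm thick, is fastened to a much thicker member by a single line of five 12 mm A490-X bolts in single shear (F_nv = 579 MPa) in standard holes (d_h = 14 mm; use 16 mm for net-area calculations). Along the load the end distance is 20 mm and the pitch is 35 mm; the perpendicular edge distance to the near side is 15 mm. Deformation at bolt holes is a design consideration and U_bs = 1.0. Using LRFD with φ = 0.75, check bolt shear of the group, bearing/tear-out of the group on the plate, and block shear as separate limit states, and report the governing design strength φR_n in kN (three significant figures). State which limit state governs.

246 kN (bolt shear governs)

Bolt shear: A_b = π·12²/4 = 113.1 mm²; R_n = 579 × 113.1 × 5 × 1 / 1000 = 327.4 kN → 0.75 × 327.4 = 246 kN.
Bearing: edge l_c = 13, r_n = 127.9 kN; interior l_c = 21, r_n = 206.6 kN; R_n = 127.9 + 4·206.6 = 954.5 kN → 716 kN.
Block shear: A_gv = 3200, A_nv = 1760, A_nt = 140 mm²; R_n = min(0.6F_uA_nv, 0.6F_yA_gv) + U_bs·F_u·A_nt = 490.4 kN → 368 kN.
Bolt shear governs: 246 kN.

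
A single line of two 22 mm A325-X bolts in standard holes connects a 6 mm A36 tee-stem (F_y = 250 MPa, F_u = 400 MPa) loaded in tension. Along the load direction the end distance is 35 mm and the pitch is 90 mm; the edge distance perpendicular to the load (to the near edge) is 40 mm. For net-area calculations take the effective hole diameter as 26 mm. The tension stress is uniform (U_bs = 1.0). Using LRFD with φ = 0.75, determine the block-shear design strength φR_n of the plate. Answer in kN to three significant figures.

133 kN

Shear plane L_v = 35 + 1·90 = 125 mm; A_gv = 125 × 6 = 750 mm².
A_nv = (125 − 1.5·26) × 6 = 516 mm².
A_nt = (40 − 0.5·26) × 6 = 162 mm².
0.6 F_u A_nv = 123.8 kN; 0.6 F_y A_gv = 112.5 kN → shear yielding governs the shear term.
R_n = 112.5 + 1.0 × 400 × 162 / 1000 = 177.3 kN.
Design strength φR_n = 0.75 × 177.3 = 133 kN.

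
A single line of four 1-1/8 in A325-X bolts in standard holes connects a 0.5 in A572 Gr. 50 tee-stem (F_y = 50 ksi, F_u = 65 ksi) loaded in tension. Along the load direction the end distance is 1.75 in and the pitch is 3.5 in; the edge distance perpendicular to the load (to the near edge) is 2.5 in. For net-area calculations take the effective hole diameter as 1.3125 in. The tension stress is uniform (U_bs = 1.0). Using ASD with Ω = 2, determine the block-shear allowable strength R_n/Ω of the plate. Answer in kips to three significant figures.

105 kips

Shear plane L_v = 1.75 + 3·3.5 = 12.25 in; A_gv = 12.25 × 0.5 = 6.125 in².
A_nv = (12.25 − 3.5·1.3125) × 0.5 = 3.828 in².
A_nt = (2.5 − 0.5·1.3125) × 0.5 = 0.9219 in².
0.6 F_u A_nv = 149.3 kips; 0.6 F_y A_gv = 183.8 kips → shear rupture governs the shear term.
R_n = 149.3 + 1.0 × 65 × 0.9219 = 209.2 kips.
Allowable strength R_n/Ω = 209.2 / 2 = 105 kips.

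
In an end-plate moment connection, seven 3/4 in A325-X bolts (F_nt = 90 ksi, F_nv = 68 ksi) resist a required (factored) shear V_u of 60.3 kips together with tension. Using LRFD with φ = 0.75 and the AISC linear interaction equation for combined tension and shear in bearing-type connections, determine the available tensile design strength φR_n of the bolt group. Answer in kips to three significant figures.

192 kips

A_b = π·0.75²/4 = 0.4418 in²; f_rv = 60.3 / (7 × 0.4418) = 19.5 ksi.
F'_nt = 1.3 F_nt − (F_nt / φF_nv) f_rv = 1.3·90 − (90/(0.75·68))·19.5 = 82.59 ksi, capped at F_nt → F'_nt = 82.59 ksi.
R_n = F'_nt · A_b · n = 82.59 × 0.4418 × 7 = 255.4 kips.
Design strength φR_n = 0.75 × 255.4 = 192 kips.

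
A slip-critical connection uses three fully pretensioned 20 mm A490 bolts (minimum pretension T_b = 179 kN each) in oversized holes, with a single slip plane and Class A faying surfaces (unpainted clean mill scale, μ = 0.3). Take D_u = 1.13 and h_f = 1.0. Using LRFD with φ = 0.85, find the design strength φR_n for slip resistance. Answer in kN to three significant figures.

155 kN

R_n = μ · D_u · h_f · T_b · n_s · n_b = 0.3 × 1.13 × 1.0 × 179 × 1 × 3 = 182 kN.
Design strength φR_n = 0.85 × 182 = 155 kN.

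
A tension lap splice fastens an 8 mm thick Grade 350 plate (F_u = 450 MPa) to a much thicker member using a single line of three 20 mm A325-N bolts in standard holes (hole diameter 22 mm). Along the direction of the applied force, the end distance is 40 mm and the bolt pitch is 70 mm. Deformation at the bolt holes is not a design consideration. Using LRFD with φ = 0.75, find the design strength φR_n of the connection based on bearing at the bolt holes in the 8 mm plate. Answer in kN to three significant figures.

441 kN

Per bolt r_n = 1.5 l_c t F_u ≤ 3.0 d t F_u; upper limit = 3.0 × 20 × 8 × 450 / 1000 = 216 kN.
Edge bolt: l_c = 40 − 22/2 = 29 mm → 1.5 × 29 × 8 × 450 / 1000 = 156.6 → r_n = 156.6 kN.
Interior bolts: l_c = 70 − 22 = 48 mm → 1.5 × 48 × 8 × 450 / 1000 = 259.2 → r_n = 216 kN.
R_n = 1 × 156.6 + 2 × 216 = 588.6 kN.
Design strength φR_n = 0.75 × 588.6 = 441 kN.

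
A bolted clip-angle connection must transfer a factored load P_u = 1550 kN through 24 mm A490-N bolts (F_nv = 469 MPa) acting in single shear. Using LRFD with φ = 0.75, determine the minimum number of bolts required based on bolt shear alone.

A_b = π·24²/4 = 452.4 mm².
Per-bolt design strength φR_n = 0.75 × 469 × 452.4 × 1 / 1000 = 159.1 kN.
n ≥ 1550 / 159.1 = 9.741 → use 10 bolts.

10 bolts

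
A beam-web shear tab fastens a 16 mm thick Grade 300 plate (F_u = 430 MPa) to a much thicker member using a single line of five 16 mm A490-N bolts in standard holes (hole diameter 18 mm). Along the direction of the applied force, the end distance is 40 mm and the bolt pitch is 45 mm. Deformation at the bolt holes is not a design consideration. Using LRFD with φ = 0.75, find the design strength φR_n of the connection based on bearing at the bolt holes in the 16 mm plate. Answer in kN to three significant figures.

1080 kN

Per bolt r_n = 1.5 l_c t F_u ≤ 3.0 d t F_u; upper limit = 3.0 × 16 × 16 × 430 / 1000 = 330.2 kN.
Edge bolt: l_c = 40 − 18/2 = 31 mm → 1.5 × 31 × 16 × 430 / 1000 = 319.9 → r_n = 319.9 kN.
Interior bolts: l_c = 45 − 18 = 27 mm → 1.5 × 27 × 16 × 430 / 1000 = 278.6 → r_n = 278.6 kN.
R_n = 1 × 319.9 + 4 × 278.6 = 1434 kN.
Design strength φR_n = 0.75 × 1434 = 1080 kN.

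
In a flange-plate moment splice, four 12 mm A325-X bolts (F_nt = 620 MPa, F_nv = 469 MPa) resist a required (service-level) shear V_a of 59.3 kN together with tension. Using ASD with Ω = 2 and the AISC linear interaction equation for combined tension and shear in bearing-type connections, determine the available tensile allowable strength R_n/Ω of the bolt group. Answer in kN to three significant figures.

A_b = π·12²/4 = 113.1 mm²; f_rv = 59.3 × 1000 / (4 × 113.1) = 131.1 MPa.
F'_nt = 1.3 F_nt − (Ω F_nt / F_nv) f_rv = 1.3·620 − (2·620/469)·131.1 = 459.4 MPa, capped at F_nt → F'_nt = 459.4 MPa.
R_n = F'_nt · A_b · n = 459.4 × 113.1 × 4 / 1000 = 207.8 kN.
Allowable strength R_n/Ω = 207.8 / 2 = 104 kN.

104 kN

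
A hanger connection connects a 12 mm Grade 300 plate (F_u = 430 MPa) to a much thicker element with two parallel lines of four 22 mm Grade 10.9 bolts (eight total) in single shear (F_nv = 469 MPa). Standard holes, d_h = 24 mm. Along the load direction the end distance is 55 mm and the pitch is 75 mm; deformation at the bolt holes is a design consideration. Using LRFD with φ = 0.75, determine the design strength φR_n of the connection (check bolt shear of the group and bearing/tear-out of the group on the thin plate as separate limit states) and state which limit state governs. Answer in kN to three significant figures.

1070 kN (bolt shear governs)

Bolt shear: A_b = π·22²/4 = 380.1 mm²; R_n = 469 × 380.1 × 8 × 1 / 1000 = 1426 kN → 0.75 × 1426 = 1070 kN.
Bearing (1.2 l_c t F_u ≤ 2.4 d t F_u): upper limit = 2.4·22·12·430 / 1000 = 272.4 kN.
  Edge l_c = 55 − 24/2 = 43 → r_n = 266.3 kN; interior l_c = 75 − 24 = 51 → r_n = 272.4 kN.
  R_n,bearing = 2·266.3 + 6·272.4 = 2167 kN → 0.75 × 2167 = 1630 kN.
Bolt shear governs: 1070 kN.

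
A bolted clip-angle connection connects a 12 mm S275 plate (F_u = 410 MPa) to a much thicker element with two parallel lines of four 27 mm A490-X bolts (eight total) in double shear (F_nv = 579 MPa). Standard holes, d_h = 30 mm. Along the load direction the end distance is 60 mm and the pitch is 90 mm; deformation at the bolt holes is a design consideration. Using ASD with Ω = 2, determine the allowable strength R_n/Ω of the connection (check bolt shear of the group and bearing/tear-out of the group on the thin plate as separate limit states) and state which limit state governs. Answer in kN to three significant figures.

Bolt shear: A_b = π·27²/4 = 572.6 mm²; R_n = 579 × 572.6 × 8 × 2 / 1000 = 5304 kN → 5304 / 2 = 2650 kN.
Bearing (1.2 l_c t F_u ≤ 2.4 d t F_u): upper limit = 2.4·27·12·410 / 1000 = 318.8 kN.
  Edge l_c = 60 − 30/2 = 45 → r_n = 265.7 kN; interior l_c = 90 − 30 = 60 → r_n = 318.8 kN.
  R_n,bearing = 2·265.7 + 6·318.8 = 2444 kN → 2444 / 2 = 1220 kN.
Bearing governs: 1220 kN.

1220 kN (bearing governs)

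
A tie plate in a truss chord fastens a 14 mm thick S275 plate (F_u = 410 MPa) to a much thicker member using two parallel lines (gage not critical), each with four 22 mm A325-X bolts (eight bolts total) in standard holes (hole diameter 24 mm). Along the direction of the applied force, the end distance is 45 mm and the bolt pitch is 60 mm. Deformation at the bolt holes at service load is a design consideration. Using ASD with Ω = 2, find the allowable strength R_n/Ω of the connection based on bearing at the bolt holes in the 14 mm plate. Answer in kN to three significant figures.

971 kN

Per bolt r_n = 1.2 l_c t F_u ≤ 2.4 d t F_u; upper limit = 2.4 × 22 × 14 × 410 / 1000 = 303.1 kN.
Edge bolt: l_c = 45 − 24/2 = 33 mm → 1.2 × 33 × 14 × 410 / 1000 = 227.3 → r_n = 227.3 kN.
Interior bolts: l_c = 60 − 24 = 36 mm → 1.2 × 36 × 14 × 410 / 1000 = 248 → r_n = 248 kN.
R_n = 2 × 227.3 + 6 × 248 = 1942 kN.
Allowable strength R_n/Ω = 1942 / 2 = 971 kN.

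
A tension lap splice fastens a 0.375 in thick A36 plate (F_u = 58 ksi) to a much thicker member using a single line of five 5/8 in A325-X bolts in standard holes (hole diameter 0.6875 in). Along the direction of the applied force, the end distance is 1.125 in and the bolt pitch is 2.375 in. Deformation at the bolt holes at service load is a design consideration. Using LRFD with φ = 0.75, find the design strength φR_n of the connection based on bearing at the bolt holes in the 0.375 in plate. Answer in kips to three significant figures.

Per bolt r_n = 1.2 l_c t F_u ≤ 2.4 d t F_u; upper limit = 2.4 × 0.625 × 0.375 × 58 = 32.62 kips.
Edge bolt: l_c = 1.125 − 0.6875/2 = 0.7812 in → 1.2 × 0.7812 × 0.375 × 58 = 20.39 → r_n = 20.39 kips.
Interior bolts: l_c = 2.375 − 0.6875 = 1.688 in → 1.2 × 1.688 × 0.375 × 58 = 44.04 → r_n = 32.62 kips.
R_n = 1 × 20.39 + 4 × 32.62 = 150.9 kips.
Design strength φR_n = 0.75 × 150.9 = 113 kips.

113 kips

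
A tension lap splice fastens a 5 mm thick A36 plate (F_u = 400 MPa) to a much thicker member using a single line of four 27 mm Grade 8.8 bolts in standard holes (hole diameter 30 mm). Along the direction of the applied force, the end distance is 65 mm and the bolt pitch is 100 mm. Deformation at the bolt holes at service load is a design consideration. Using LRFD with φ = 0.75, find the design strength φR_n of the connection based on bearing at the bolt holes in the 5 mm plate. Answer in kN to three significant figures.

Per bolt r_n = 1.2 l_c t F_u ≤ 2.4 d t F_u; upper limit = 2.4 × 27 × 5 × 400 / 1000 = 129.6 kN.
Edge bolt: l_c = 65 − 30/2 = 50 mm → 1.2 × 50 × 5 × 400 / 1000 = 120 → r_n = 120 kN.
Interior bolts: l_c = 100 − 30 = 70 mm → 1.2 × 70 × 5 × 400 / 1000 = 168 → r_n = 129.6 kN.
R_n = 1 × 120 + 3 × 129.6 = 508.8 kN.
Design strength φR_n = 0.75 × 508.8 = 382 kN.

382 kN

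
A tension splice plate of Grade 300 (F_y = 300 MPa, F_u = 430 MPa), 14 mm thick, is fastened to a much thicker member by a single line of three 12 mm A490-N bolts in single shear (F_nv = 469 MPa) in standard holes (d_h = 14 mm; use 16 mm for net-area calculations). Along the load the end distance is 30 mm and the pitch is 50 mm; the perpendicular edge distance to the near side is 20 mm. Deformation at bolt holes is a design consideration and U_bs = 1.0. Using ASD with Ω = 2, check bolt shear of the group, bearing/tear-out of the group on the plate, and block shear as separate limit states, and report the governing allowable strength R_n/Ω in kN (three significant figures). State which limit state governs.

79.6 kN (bolt shear governs)

Bolt shear: A_b = π·12²/4 = 113.1 mm²; R_n = 469 × 113.1 × 3 × 1 / 1000 = 159.1 kN → 159.1 / 2 = 79.6 kN.
Bearing: edge l_c = 23, r_n = 166.2 kN; interior l_c = 36, r_n = 173.4 kN; R_n = 166.2 + 2·173.4 = 512.9 kN → 256 kN.
Block shear: A_gv = 1820, A_nv = 1260, A_nt = 168 mm²; R_n = min(0.6F_uA_nv, 0.6F_yA_gv) + U_bs·F_u·A_nt = 397.3 kN → 199 kN.
Bolt shear governs: 79.6 kN.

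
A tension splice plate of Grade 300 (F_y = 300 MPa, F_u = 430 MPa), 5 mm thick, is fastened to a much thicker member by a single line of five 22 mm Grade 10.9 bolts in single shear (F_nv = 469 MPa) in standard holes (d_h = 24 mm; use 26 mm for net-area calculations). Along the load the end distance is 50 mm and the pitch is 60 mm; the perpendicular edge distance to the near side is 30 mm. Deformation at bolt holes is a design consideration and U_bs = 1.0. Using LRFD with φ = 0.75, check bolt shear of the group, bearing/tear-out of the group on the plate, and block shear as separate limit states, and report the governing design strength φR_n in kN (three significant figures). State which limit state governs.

195 kN (block shear governs)

Bolt shear: A_b = π·22²/4 = 380.1 mm²; R_n = 469 × 380.1 × 5 × 1 / 1000 = 891.4 kN → 0.75 × 891.4 = 669 kN.
Bearing: edge l_c = 38, r_n = 98.04 kN; interior l_c = 36, r_n = 92.88 kN; R_n = 98.04 + 4·92.88 = 469.6 kN → 352 kN.
Block shear: A_gv = 1450, A_nv = 865, A_nt = 85 mm²; R_n = min(0.6F_uA_nv, 0.6F_yA_gv) + U_bs·F_u·A_nt = 259.7 kN → 195 kN.
Block shear governs: 195 kN.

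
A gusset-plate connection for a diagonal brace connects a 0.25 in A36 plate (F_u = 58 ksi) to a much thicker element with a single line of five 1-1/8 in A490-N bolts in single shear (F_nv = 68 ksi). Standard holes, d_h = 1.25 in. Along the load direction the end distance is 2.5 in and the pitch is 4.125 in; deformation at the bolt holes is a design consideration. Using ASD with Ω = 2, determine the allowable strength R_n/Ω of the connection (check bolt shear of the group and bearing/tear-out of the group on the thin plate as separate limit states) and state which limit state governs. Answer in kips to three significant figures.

Bolt shear: A_b = π·1.125²/4 = 0.994 in²; R_n = 68 × 0.994 × 5 × 1 = 338 kips → 338 / 2 = 169 kips.
Bearing (1.2 l_c t F_u ≤ 2.4 d t F_u): upper limit = 2.4·1.125·0.25·58 = 39.15 kips.
  Edge l_c = 2.5 − 1.25/2 = 1.875 → r_n = 32.62 kips; interior l_c = 4.125 − 1.25 = 2.875 → r_n = 39.15 kips.
  R_n,bearing = 1·32.62 + 4·39.15 = 189.2 kips → 189.2 / 2 = 94.6 kips.
Bearing governs: 94.6 kips.

94.6 kips (bearing governs)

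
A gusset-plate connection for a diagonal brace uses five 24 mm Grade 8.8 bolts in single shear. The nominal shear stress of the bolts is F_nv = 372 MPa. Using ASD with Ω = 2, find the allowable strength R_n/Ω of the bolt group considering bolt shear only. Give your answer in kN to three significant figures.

421 kN

A_b = π × 24² / 4 = 452.4 mm².
R_n = F_nv · A_b · n · n_s = 372 × 452.4 × 5 × 1 / 1000 = 841.4 kN.
Allowable strength R_n/Ω = 841.4 / 2 = 421 kN.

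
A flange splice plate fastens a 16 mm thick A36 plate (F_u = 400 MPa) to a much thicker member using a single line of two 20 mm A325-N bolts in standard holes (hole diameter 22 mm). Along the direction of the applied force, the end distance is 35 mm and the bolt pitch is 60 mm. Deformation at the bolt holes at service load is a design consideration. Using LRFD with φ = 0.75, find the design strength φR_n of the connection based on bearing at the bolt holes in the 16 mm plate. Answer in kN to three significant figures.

Per bolt r_n = 1.2 l_c t F_u ≤ 2.4 d t F_u; upper limit = 2.4 × 20 × 16 × 400 / 1000 = 307.2 kN.
Edge bolt: l_c = 35 − 22/2 = 24 mm → 1.2 × 24 × 16 × 400 / 1000 = 184.3 → r_n = 184.3 kN.
Interior bolts: l_c = 60 − 22 = 38 mm → 1.2 × 38 × 16 × 400 / 1000 = 291.8 → r_n = 291.8 kN.
R_n = 1 × 184.3 + 1 × 291.8 = 476.2 kN.
Design strength φR_n = 0.75 × 476.2 = 357 kN.

357 kN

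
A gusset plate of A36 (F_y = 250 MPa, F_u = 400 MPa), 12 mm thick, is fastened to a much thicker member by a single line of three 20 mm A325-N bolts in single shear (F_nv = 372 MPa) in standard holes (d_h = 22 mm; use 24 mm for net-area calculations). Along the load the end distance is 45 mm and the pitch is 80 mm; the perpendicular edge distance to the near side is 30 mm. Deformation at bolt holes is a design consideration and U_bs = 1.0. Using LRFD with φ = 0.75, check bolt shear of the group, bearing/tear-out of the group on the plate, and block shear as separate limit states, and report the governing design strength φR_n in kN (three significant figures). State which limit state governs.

Bolt shear: A_b = π·20²/4 = 314.2 mm²; R_n = 372 × 314.2 × 3 × 1 / 1000 = 350.6 kN → 0.75 × 350.6 = 263 kN.
Bearing: edge l_c = 34, r_n = 195.8 kN; interior l_c = 58, r_n = 230.4 kN; R_n = 195.8 + 2·230.4 = 656.6 kN → 492 kN.
Block shear: A_gv = 2460, A_nv = 1740, A_nt = 216 mm²; R_n = min(0.6F_uA_nv, 0.6F_yA_gv) + U_bs·F_u·A_nt = 455.4 kN → 342 kN.
Bolt shear governs: 263 kN.

263 kN (bolt shear governs)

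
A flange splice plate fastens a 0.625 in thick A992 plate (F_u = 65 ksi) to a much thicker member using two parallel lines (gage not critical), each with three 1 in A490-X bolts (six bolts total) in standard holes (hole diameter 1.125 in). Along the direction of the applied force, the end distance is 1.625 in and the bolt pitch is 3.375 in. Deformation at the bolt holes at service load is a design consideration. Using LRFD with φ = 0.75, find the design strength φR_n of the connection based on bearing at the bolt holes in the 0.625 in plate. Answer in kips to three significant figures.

Per bolt r_n = 1.2 l_c t F_u ≤ 2.4 d t F_u; upper limit = 2.4 × 1 × 0.625 × 65 = 97.5 kips.
Edge bolt: l_c = 1.625 − 1.125/2 = 1.062 in → 1.2 × 1.062 × 0.625 × 65 = 51.8 → r_n = 51.8 kips.
Interior bolts: l_c = 3.375 − 1.125 = 2.25 in → 1.2 × 2.25 × 0.625 × 65 = 109.7 → r_n = 97.5 kips.
R_n = 2 × 51.8 + 4 × 97.5 = 493.6 kips.
Design strength φR_n = 0.75 × 493.6 = 370 kips.

370 kips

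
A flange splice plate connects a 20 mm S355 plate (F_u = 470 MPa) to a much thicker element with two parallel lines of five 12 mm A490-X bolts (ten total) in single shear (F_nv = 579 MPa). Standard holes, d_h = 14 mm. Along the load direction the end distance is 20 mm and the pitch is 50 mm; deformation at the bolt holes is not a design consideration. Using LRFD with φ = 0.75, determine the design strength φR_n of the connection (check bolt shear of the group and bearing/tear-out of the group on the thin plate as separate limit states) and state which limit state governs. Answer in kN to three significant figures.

491 kN (bolt shear governs)

Bolt shear: A_b = π·12²/4 = 113.1 mm²; R_n = 579 × 113.1 × 10 × 1 / 1000 = 654.8 kN → 0.75 × 654.8 = 491 kN.
Bearing (1.5 l_c t F_u ≤ 3.0 d t F_u): upper limit = 3.0·12·20·470 / 1000 = 338.4 kN.
  Edge l_c = 20 − 14/2 = 13 → r_n = 183.3 kN; interior l_c = 50 − 14 = 36 → r_n = 338.4 kN.
  R_n,bearing = 2·183.3 + 8·338.4 = 3074 kN → 0.75 × 3074 = 2310 kN.
Bolt shear governs: 491 kN.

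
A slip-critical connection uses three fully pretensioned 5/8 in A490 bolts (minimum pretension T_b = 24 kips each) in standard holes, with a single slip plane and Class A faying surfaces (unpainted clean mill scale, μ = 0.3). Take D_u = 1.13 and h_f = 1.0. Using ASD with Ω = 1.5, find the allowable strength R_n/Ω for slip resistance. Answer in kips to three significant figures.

R_n = μ · D_u · h_f · T_b · n_s · n_b = 0.3 × 1.13 × 1.0 × 24 × 1 × 3 = 24.41 kips.
Allowable strength R_n/Ω = 24.41 / 1.5 = 16.3 kips.

16.3 kips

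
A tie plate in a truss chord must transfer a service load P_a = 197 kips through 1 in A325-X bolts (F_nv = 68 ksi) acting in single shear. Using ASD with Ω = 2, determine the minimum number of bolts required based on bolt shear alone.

8 bolts

A_b = π·1²/4 = 0.7854 in².
Per-bolt allowable strength R_n/Ω = 68 × 0.7854 × 1 / 2 = 26.7 kips.
n ≥ 197 / 26.7 = 7.377 → use 8 bolts.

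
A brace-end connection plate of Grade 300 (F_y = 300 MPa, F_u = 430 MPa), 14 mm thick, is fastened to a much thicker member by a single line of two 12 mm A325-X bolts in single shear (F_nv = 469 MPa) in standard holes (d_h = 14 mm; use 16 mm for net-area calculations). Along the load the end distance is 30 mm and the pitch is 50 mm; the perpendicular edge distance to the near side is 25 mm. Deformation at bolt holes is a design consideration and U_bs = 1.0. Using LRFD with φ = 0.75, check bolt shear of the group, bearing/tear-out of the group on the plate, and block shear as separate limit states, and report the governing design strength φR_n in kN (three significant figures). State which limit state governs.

Bolt shear: A_b = π·12²/4 = 113.1 mm²; R_n = 469 × 113.1 × 2 × 1 / 1000 = 106.1 kN → 0.75 × 106.1 = 79.6 kN.
Bearing: edge l_c = 23, r_n = 166.2 kN; interior l_c = 36, r_n = 173.4 kN; R_n = 166.2 + 1·173.4 = 339.5 kN → 255 kN.
Block shear: A_gv = 1120, A_nv = 784, A_nt = 238 mm²; R_n = min(0.6F_uA_nv, 0.6F_yA_gv) + U_bs·F_u·A_nt = 303.9 kN → 228 kN.
Bolt shear governs: 79.6 kN.

79.6 kN (bolt shear governs)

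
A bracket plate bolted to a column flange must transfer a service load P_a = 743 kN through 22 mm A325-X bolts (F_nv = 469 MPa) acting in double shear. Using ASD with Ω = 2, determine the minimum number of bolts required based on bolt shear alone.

5 bolts

A_b = π·22²/4 = 380.1 mm².
Per-bolt allowable strength R_n/Ω = 469 × 380.1 × 2 / 1000 / 2 = 178.3 kN.
n ≥ 743 / 178.3 = 4.168 → use 5 bolts.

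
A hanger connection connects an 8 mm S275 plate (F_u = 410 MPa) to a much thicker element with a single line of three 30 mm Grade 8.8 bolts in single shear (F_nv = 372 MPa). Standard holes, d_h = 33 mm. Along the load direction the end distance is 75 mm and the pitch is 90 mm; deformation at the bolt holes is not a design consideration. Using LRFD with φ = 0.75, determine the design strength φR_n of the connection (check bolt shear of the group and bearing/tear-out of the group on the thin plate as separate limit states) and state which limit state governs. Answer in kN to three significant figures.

Bolt shear: A_b = π·30²/4 = 706.9 mm²; R_n = 372 × 706.9 × 3 × 1 / 1000 = 788.9 kN → 0.75 × 788.9 = 592 kN.
Bearing (1.5 l_c t F_u ≤ 3.0 d t F_u): upper limit = 3.0·30·8·410 / 1000 = 295.2 kN.
  Edge l_c = 75 − 33/2 = 58.5 → r_n = 287.8 kN; interior l_c = 90 − 33 = 57 → r_n = 280.4 kN.
  R_n,bearing = 1·287.8 + 2·280.4 = 848.7 kN → 0.75 × 848.7 = 637 kN.
Bolt shear governs: 592 kN.

592 kN (bolt shear governs)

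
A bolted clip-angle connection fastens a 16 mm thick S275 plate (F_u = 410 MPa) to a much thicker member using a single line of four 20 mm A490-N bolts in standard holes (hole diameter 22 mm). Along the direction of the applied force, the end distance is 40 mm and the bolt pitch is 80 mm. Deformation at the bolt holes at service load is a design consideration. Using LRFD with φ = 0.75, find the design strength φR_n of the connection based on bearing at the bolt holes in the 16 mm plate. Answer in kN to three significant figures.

880 kN

Per bolt r_n = 1.2 l_c t F_u ≤ 2.4 d t F_u; upper limit = 2.4 × 20 × 16 × 410 / 1000 = 314.9 kN.
Edge bolt: l_c = 40 − 22/2 = 29 mm → 1.2 × 29 × 16 × 410 / 1000 = 228.3 → r_n = 228.3 kN.
Interior bolts: l_c = 80 − 22 = 58 mm → 1.2 × 58 × 16 × 410 / 1000 = 456.6 → r_n = 314.9 kN.
R_n = 1 × 228.3 + 3 × 314.9 = 1173 kN.
Design strength φR_n = 0.75 × 1173 = 880 kN.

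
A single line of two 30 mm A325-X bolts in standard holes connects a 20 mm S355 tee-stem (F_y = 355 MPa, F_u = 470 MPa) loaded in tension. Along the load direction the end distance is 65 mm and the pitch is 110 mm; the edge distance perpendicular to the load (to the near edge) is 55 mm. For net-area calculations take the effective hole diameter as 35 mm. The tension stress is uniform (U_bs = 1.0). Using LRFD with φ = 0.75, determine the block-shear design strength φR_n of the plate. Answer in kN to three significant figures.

783 kN

Shear plane L_v = 65 + 1·110 = 175 mm; A_gv = 175 × 20 = 3500 mm².
A_nv = (175 − 1.5·35) × 20 = 2450 mm².
A_nt = (55 − 0.5·35) × 20 = 750 mm².
0.6 F_u A_nv = 690.9 kN; 0.6 F_y A_gv = 745.5 kN → shear rupture governs the shear term.
R_n = 690.9 + 1.0 × 470 × 750 / 1000 = 1043 kN.
Design strength φR_n = 0.75 × 1043 = 783 kN.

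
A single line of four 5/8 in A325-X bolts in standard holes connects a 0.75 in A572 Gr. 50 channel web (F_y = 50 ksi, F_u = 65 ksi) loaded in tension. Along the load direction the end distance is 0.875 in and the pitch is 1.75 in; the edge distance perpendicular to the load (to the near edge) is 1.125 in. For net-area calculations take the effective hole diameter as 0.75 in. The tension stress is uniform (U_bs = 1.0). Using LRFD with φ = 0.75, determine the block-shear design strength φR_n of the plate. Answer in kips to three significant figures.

104 kips

Shear plane L_v = 0.875 + 3·1.75 = 6.125 in; A_gv = 6.125 × 0.75 = 4.594 in².
A_nv = (6.125 − 3.5·0.75) × 0.75 = 2.625 in².
A_nt = (1.125 − 0.5·0.75) × 0.75 = 0.5625 in².
0.6 F_u A_nv = 102.4 kips; 0.6 F_y A_gv = 137.8 kips → shear rupture governs the shear term.
R_n = 102.4 + 1.0 × 65 × 0.5625 = 138.9 kips.
Design strength φR_n = 0.75 × 138.9 = 104 kips.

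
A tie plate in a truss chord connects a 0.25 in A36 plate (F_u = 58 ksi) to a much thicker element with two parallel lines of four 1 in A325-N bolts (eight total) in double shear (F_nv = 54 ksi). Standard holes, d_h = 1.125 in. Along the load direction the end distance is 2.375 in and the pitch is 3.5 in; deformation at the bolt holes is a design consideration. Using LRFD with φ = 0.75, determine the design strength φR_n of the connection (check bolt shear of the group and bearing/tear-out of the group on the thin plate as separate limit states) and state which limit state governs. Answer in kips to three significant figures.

204 kips (bearing governs)

Bolt shear: A_b = π·1²/4 = 0.7854 in²; R_n = 54 × 0.7854 × 8 × 2 = 678.6 kips → 0.75 × 678.6 = 509 kips.
Bearing (1.2 l_c t F_u ≤ 2.4 d t F_u): upper limit = 2.4·1·0.25·58 = 34.8 kips.
  Edge l_c = 2.375 − 1.125/2 = 1.812 → r_n = 31.54 kips; interior l_c = 3.5 − 1.125 = 2.375 → r_n = 34.8 kips.
  R_n,bearing = 2·31.54 + 6·34.8 = 271.9 kips → 0.75 × 271.9 = 204 kips.
Bearing governs: 204 kips.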